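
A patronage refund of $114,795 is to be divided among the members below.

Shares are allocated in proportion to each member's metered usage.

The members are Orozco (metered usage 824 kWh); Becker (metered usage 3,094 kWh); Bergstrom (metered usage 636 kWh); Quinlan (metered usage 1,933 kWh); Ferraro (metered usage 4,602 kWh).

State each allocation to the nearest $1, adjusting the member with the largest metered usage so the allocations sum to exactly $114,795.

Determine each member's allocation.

Total metered usage = 11,089.
Proportional shares: Orozco 824/11,089 × $114,795 = 8,530.17; Becker 3,094/11,089 × $114,795 = 32,029.55; Bergstrom 636/11,089 × $114,795 = 6,583.97; Quinlan 1,933/11,089 × $114,795 = 20,010.71; Ferraro 4,602/11,089 × $114,795 = 47,640.60.
After rounding ($1): Orozco $8,530; Becker $32,030; Bergstrom $6,584; Quinlan $20,011; Ferraro $47,641. Sum = $114,796.
Difference $114,795 − $114,796 = −$1 applied to largest metered usage (Ferraro): Ferraro becomes $47,640.

Orozco: $8,530 | Becker: $32,030 | Bergstrom: $6,584 | Quinlan: $20,011 | Ferraro: $47,640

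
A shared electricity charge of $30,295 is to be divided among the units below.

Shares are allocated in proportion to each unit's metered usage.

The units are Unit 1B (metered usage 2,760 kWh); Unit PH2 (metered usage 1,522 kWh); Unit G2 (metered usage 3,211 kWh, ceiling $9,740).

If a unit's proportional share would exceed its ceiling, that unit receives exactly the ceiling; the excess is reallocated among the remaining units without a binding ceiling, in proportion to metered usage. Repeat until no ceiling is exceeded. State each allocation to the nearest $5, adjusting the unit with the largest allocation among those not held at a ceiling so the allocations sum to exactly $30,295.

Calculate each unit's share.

Sum of metered usage: 7,493.
Proportional shares (ignoring caps): Unit 1B 11,158.98; Unit PH2 6,153.61; Unit G2 12,982.42.
Cap binds for Unit G2 ($9,740); balance $20,555 reallocated over remaining metered usage 4,282.
Remaining shares: Unit 1B 13,248.90 → $13,250; Unit PH2 7,306.10 → $7,305.

Unit 1B: $13,250 · Unit PH2: $7,305 · Unit G2: $9,740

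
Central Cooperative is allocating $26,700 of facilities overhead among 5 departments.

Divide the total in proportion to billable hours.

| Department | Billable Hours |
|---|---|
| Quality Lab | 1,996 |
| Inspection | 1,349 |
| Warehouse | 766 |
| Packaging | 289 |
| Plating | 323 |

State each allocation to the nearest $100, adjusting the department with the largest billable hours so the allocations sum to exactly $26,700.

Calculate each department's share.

Quality Lab: $11,400; Inspection: $7,600; Warehouse: $4,300; Packaging: $1,600; Plating: $1,800

Sum of billable hours: 4,723.
Pro-rata amounts: Quality Lab 1,996/4,723 × $26,700 = 11,283.76; Inspection 1,349/4,723 × $26,700 = 7,626.15; Warehouse 766/4,723 × $26,700 = 4,330.34; Packaging 289/4,723 × $26,700 = 1,633.77; Plating 323/4,723 × $26,700 = 1,825.98.
At nearest $100: Quality Lab $11,300; Inspection $7,600; Warehouse $4,300; Packaging $1,600; Plating $1,800. Sum = $26,600.
Difference $26,700 − $26,600 = +$100 applied to largest billable hours (Quality Lab): Quality Lab becomes $11,400.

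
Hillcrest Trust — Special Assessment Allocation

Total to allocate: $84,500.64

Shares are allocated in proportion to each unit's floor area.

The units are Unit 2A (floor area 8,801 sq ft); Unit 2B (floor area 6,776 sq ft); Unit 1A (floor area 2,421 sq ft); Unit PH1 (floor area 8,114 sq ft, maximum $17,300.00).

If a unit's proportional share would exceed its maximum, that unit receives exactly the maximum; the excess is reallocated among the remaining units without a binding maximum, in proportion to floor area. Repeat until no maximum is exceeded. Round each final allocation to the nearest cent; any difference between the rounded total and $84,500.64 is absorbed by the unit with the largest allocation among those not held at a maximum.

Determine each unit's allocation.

Unit 2A: $32,861.03; Unit 2B: $25,300.12; Unit 1A: $9,039.49; Unit PH1: $17,300.00

Total floor area = 26,112.
Pro-rata shares before constraints: Unit 2A 28,480.7802; Unit 2B 21,927.7090; Unit 1A 7,834.5607; Unit PH1 26,257.5901.
Held at cap: Unit PH1 ($17,300.00); balance $67,200.64 reallocated over remaining floor area 17,998.
Redistributed shares: Unit 2A 32,861.0308 → $32,861.03; Unit 2B 25,300.1187 → $25,300.12; Unit 1A 9,039.4905 → $9,039.49.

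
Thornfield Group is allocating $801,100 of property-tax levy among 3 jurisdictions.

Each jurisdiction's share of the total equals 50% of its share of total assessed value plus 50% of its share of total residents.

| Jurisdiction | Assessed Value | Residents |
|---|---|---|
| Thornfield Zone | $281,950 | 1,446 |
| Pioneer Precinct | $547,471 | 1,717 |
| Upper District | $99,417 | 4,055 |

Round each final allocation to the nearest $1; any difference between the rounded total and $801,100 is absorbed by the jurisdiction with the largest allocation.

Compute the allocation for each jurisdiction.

Totals — assessed value 928,838, residents 7,218.
Combined weights (50% assessed value + 50% residents): Thornfield Zone 0.2519; Pioneer Precinct 0.4136; Upper District 0.3344.
Pro-rata amounts: Thornfield Zone 201,830.66; Pioneer Precinct 331,372.00; Upper District 267,897.33.
After rounding ($1): Thornfield Zone $201,831; Pioneer Precinct $331,372; Upper District $267,897. Sum = $801,100.
Sum already equals the total — no adjustment.

Thornfield Zone: $201,831; Pioneer Precinct: $331,372; Upper District: $267,897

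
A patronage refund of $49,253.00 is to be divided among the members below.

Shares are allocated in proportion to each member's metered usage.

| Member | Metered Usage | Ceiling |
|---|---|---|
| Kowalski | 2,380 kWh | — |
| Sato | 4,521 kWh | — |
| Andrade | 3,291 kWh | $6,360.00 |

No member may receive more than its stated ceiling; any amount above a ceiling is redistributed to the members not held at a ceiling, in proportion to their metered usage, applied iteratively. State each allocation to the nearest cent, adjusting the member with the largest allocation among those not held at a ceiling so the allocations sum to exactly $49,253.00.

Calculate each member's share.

Kowalski: $14,792.83 | Sato: $28,100.17 | Andrade: $6,360.00

Total metered usage = 10,192.
Unconstrained shares: Kowalski 11,501.3874; Sato 21,847.8035; Andrade 15,903.8092.
Held at cap: Andrade ($6,360.00); residual $42,893.00 reallocated over remaining metered usage 6,901.
Redistributed shares: Kowalski 14,792.8329 → $14,792.83; Sato 28,100.1671 → $28,100.17.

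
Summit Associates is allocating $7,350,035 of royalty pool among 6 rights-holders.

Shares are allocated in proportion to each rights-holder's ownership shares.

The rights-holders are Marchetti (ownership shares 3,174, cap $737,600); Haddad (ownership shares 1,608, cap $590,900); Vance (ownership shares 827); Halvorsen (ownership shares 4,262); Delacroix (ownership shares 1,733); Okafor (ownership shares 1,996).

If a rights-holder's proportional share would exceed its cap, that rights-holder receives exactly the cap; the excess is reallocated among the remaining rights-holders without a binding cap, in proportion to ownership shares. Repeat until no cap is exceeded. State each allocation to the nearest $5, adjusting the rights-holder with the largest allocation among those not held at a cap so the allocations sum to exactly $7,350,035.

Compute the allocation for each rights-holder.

Sum of ownership shares: 13,600.
Proportional shares (ignoring caps): Marchetti 1,715,368.46; Haddad 869,033.55; Vance 446,946.98; Halvorsen 2,303,371.26; Delacroix 936,589.02; Okafor 1,078,725.73.
Capped: Marchetti ($737,600), Haddad ($590,900); balance $6,021,535 reallocated over remaining ownership shares 8,818.
Shares after redistribution: Vance 564,732.30 → $564,730; Halvorsen 2,910,385.82 → $2,910,385; Delacroix 1,183,411.22 → $1,183,410; Okafor 1,363,005.65 → $1,363,005.
Rounding difference +$5 applied to Halvorsen → $2,910,390.

Marchetti: $737,600; Haddad: $590,900; Vance: $564,730; Halvorsen: $2,910,390; Delacroix: $1,183,410; Okafor: $1,363,005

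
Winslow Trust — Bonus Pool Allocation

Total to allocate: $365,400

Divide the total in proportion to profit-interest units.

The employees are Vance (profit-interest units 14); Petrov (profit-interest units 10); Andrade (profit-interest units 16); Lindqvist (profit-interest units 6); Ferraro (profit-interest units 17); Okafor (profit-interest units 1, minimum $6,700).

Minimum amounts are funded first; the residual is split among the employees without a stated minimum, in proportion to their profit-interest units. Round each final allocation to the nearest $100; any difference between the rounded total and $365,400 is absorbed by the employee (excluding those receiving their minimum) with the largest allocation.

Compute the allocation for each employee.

Vance: $79,700; Petrov: $56,900; Andrade: $91,100; Lindqvist: $34,200; Ferraro: $96,800; Okafor: $6,700

Guaranteed amounts: Okafor $6,700. Remaining pool $358,700.
Remaining pool split over remaining profit-interest units 63: Vance 79,711.11 → $79,700; Petrov 56,936.51 → $56,900; Andrade 91,098.41 → $91,100; Lindqvist 34,161.90 → $34,200; Ferraro 96,792.06 → $96,800.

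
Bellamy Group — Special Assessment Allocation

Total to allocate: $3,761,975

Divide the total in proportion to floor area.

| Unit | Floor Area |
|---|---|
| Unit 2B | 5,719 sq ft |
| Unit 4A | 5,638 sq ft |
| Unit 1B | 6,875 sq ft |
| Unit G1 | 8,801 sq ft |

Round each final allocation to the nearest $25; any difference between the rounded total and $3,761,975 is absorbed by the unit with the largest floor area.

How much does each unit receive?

Unit 2B: $795,875 | Unit 4A: $784,600 | Unit 1B: $956,750 | Unit G1: $1,224,750

Floor area total: 27,033.
Pro-rata amounts: Unit 2B 5,719/27,033 × $3,761,975 = 795,869.31; Unit 4A 5,638/27,033 × $3,761,975 = 784,597.16; Unit 1B 6,875/27,033 × $3,761,975 = 956,740.95; Unit G1 8,801/27,033 × $3,761,975 = 1,224,767.58.
At nearest $25: Unit 2B $795,875; Unit 4A $784,600; Unit 1B $956,750; Unit G1 $1,224,775. Sum = $3,762,000.
Difference $3,761,975 − $3,762,000 = −$25 applied to largest floor area (Unit G1): Unit G1 becomes $1,224,750.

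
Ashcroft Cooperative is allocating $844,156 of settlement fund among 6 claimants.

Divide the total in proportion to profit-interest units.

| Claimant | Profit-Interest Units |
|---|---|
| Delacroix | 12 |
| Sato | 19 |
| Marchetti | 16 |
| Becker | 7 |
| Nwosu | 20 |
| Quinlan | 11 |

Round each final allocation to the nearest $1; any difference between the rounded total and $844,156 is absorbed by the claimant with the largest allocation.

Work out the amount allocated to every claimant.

Sum of profit-interest units: 85.
Proportional shares: Delacroix 12/85 × $844,156 = 119,174.96; Sato 19/85 × $844,156 = 188,693.69; Marchetti 16/85 × $844,156 = 158,899.95; Becker 7/85 × $844,156 = 69,518.73; Nwosu 20/85 × $844,156 = 198,624.94; Quinlan 11/85 × $844,156 = 109,243.72.
At nearest $1: Delacroix $119,175; Sato $188,694; Marchetti $158,900; Becker $69,519; Nwosu $198,625; Quinlan $109,244. Sum = $844,157.
Difference $844,156 − $844,157 = −$1 applied to largest allocation (Nwosu): Nwosu becomes $198,624.

Delacroix: $119,175; Sato: $188,694; Marchetti: $158,900; Becker: $69,519; Nwosu: $198,624; Quinlan: $109,244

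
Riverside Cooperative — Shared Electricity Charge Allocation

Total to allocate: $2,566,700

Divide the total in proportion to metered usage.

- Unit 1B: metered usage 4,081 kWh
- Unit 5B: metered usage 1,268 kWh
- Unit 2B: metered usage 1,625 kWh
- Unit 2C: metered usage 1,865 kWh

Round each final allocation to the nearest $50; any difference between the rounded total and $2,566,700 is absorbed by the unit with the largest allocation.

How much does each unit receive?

Total metered usage = 8,839.
Unrounded shares: Unit 1B 4,081/8,839 × $2,566,700 = 1,185,055.18; Unit 5B 1,268/8,839 × $2,566,700 = 368,206.31; Unit 2B 1,625/8,839 × $2,566,700 = 471,873.23; Unit 2C 1,865/8,839 × $2,566,700 = 541,565.28.
Rounded to nearest $50: Unit 1B $1,185,050; Unit 5B $368,200; Unit 2B $471,850; Unit 2C $541,550. Sum = $2,566,650.
Difference $2,566,700 − $2,566,650 = +$50 applied to largest allocation (Unit 1B): Unit 1B becomes $1,185,100.

Unit 1B: $1,185,100; Unit 5B: $368,200; Unit 2B: $471,850; Unit 2C: $541,550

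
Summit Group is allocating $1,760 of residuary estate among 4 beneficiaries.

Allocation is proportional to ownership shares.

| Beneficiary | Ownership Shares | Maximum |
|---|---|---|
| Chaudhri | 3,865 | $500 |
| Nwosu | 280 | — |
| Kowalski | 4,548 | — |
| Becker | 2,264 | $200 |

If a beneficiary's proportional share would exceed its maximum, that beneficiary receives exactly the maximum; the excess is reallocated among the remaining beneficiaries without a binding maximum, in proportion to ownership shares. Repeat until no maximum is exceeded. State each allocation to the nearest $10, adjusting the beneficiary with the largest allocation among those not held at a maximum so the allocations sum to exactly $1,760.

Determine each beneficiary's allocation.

Chaudhri: $500 · Nwosu: $60 · Kowalski: $1,000 · Becker: $200

Combined ownership shares = 10,957.
Pro-rata shares before constraints: Chaudhri 620.83; Nwosu 44.98; Kowalski 730.54; Becker 363.66.
Cap binds for Chaudhri ($500), Becker ($200); balance $1,060 reallocated over remaining ownership shares 4,828.
Redistributed shares: Nwosu 61.47 → $60; Kowalski 998.53 → $1,000.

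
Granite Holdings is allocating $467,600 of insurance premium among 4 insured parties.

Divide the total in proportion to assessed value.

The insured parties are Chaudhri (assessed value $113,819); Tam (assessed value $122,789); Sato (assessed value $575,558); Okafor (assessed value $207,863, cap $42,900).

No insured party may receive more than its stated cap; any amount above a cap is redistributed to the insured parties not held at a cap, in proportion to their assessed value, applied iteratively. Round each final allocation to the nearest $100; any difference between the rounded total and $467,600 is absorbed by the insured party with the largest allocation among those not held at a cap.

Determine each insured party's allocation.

Chaudhri: $59,500; Tam: $64,200; Sato: $301,000; Okafor: $42,900

Sum of assessed value: 1,020,029.
Unconstrained shares: Chaudhri 52,176.72; Tam 56,288.73; Sato 263,846.34; Okafor 95,288.21.
Cap binds for Okafor ($42,900); balance $424,700 reallocated over remaining assessed value 812,166.
Redistributed shares: Chaudhri 59,518.53 → $59,500; Tam 64,209.15 → $64,200; Sato 300,972.32 → $301,000.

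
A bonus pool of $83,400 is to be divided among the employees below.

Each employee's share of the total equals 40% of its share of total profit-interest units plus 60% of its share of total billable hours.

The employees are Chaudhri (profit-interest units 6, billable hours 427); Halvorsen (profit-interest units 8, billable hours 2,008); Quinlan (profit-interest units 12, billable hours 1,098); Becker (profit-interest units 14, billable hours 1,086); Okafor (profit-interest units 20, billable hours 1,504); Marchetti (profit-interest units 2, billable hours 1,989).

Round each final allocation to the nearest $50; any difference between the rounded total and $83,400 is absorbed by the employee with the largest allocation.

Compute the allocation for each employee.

Chaudhri: $5,850 · Halvorsen: $16,700 · Quinlan: $13,250 · Becker: $14,250 · Okafor: $20,000 · Marchetti: $13,350

Profit-interest units total 62; billable hours total 8,112.
Composite weights (40% profit-interest units + 60% billable hours): Chaudhri 0.0703; Halvorsen 0.2001; Quinlan 0.1586; Becker 0.1706; Okafor 0.2403; Marchetti 0.1600.
Proportional shares: Chaudhri 5,862.40; Halvorsen 16,691.14; Quinlan 13,229.94; Becker 14,232.05; Okafor 20,038.92; Marchetti 13,345.55.
After rounding ($50): Chaudhri $5,850; Halvorsen $16,700; Quinlan $13,250; Becker $14,250; Okafor $20,050; Marchetti $13,350. Sum = $83,450.
Difference $83,400 − $83,450 = −$50 applied to largest allocation (Okafor): Okafor becomes $20,000.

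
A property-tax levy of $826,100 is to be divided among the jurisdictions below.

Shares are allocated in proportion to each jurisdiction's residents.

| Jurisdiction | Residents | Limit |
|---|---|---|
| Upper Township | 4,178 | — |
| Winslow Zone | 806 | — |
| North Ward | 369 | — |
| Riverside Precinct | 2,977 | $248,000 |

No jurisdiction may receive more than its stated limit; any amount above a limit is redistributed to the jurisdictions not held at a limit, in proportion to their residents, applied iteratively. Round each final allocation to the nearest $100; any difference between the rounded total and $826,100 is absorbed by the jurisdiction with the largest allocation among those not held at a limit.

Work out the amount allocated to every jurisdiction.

Upper Township: $451,200 · Winslow Zone: $87,000 · North Ward: $39,900 · Riverside Precinct: $248,000

Combined residents = 8,330.
Proportional shares (ignoring caps): Upper Township 414,339.23; Winslow Zone 79,932.36; North Ward 36,594.35; Riverside Precinct 295,234.06.
Held at cap: Riverside Precinct ($248,000); balance $578,100 reallocated over remaining residents 5,353.
Redistributed shares: Upper Township 451,205.27 → $451,200; Winslow Zone 87,044.39 → $87,000; North Ward 39,850.35 → $39,900.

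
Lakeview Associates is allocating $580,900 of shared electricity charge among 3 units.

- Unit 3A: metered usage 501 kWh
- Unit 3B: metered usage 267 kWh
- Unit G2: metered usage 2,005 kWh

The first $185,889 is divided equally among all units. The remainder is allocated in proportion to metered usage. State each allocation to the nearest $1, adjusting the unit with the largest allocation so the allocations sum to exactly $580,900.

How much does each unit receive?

$185,889 shared equally gives $61,963 per unit.
Remainder $395,011 by metered usage (total 2,773): Unit 3A 71,366.94 → $71,367; Unit 3B 38,033.88 → $38,034; Unit G2 285,610.19 → $285,610.
Totals: Unit 3A $61,963 + $71,367 = $133,330; Unit 3B $61,963 + $38,034 = $99,997; Unit G2 $61,963 + $285,610 = $347,573.

Unit 3A: $133,330 · Unit 3B: $99,997 · Unit G2: $347,573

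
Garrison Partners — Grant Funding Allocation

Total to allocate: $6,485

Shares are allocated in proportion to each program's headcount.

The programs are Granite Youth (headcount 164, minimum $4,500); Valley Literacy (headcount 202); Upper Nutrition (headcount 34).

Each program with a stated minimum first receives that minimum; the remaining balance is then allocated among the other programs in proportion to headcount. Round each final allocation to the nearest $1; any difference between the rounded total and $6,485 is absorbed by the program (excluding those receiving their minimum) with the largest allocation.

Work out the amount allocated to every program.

Granite Youth: $4,500 | Valley Literacy: $1,699 | Upper Nutrition: $286

Minimums first: Granite Youth $4,500. Residual $1,985.
Residual split over remaining headcount 236: Valley Literacy 1,699.03 → $1,699; Upper Nutrition 285.97 → $286.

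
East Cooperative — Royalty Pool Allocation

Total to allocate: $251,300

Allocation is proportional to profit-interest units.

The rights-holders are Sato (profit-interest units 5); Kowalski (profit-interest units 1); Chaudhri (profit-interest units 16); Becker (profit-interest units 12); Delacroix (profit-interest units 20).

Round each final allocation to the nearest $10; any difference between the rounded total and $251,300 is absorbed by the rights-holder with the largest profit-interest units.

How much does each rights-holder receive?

Total profit-interest units = 5 + 1 + 16 + 12 + 20 = 54.
Pro-rata amounts: Sato 23,268.52; Kowalski 4,653.70; Chaudhri 74,459.26; Becker 55,844.44; Delacroix 93,074.07.
After rounding ($10): Sato $23,270; Kowalski $4,650; Chaudhri $74,460; Becker $55,840; Delacroix $93,070. Sum = $251,290.
Difference $251,300 − $251,290 = +$10 applied to largest profit-interest units (Delacroix): Delacroix becomes $93,080.

Sato: $23,270 · Kowalski: $4,650 · Chaudhri: $74,460 · Becker: $55,840 · Delacroix: $93,080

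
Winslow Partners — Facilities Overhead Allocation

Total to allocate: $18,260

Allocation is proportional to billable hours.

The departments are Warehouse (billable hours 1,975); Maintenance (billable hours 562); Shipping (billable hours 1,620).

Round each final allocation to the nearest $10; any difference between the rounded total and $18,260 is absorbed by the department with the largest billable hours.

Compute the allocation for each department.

Warehouse: $8,670 | Maintenance: $2,470 | Shipping: $7,120

Total billable hours = 4,157.
Unrounded shares: Warehouse 1,975/4,157 × $18,260 = 8,675.37; Maintenance 562/4,157 × $18,260 = 2,468.64; Shipping 1,620/4,157 × $18,260 = 7,116.00.
Rounded to nearest $10: Warehouse $8,680; Maintenance $2,470; Shipping $7,120. Sum = $18,270.
Difference $18,260 − $18,270 = −$10 applied to largest billable hours (Warehouse): Warehouse becomes $8,670.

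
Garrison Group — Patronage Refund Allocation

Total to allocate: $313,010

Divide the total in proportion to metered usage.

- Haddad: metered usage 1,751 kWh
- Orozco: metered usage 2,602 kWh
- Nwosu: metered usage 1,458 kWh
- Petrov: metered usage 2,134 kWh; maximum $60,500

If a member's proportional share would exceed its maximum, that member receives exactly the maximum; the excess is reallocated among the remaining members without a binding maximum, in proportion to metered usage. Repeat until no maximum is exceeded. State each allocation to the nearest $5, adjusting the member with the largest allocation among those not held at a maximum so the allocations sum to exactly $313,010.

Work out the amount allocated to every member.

Haddad: $76,090 | Orozco: $113,065 | Nwosu: $63,355 | Petrov: $60,500

Sum of metered usage: 7,945.
Pro-rata shares before constraints: Haddad 68,984.33; Orozco 102,511.27; Nwosu 57,440.98; Petrov 84,073.42.
Held at cap: Petrov ($60,500); remaining pool $252,510 reallocated over remaining metered usage 5,811.
Redistributed shares: Haddad 76,087.59 → $76,090; Orozco 113,066.77 → $113,065; Nwosu 63,355.63 → $63,355.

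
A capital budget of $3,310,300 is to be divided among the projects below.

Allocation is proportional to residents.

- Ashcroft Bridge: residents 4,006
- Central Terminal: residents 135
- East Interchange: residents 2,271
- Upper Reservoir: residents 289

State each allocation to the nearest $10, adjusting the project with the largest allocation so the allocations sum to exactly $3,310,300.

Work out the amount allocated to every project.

Ashcroft Bridge: $1,978,960 | Central Terminal: $66,690 | East Interchange: $1,121,880 | Upper Reservoir: $142,770

Combined residents = 6,701.
Raw shares: Ashcroft Bridge 4,006/6,701 × $3,310,300 = 1,978,967.59; Central Terminal 135/6,701 × $3,310,300 = 66,690.12; East Interchange 2,271/6,701 × $3,310,300 = 1,121,876.03; Upper Reservoir 289/6,701 × $3,310,300 = 142,766.26.
Rounded to nearest $10: Ashcroft Bridge $1,978,970; Central Terminal $66,690; East Interchange $1,121,880; Upper Reservoir $142,770. Sum = $3,310,310.
Difference $3,310,300 − $3,310,310 = −$10 applied to largest allocation (Ashcroft Bridge): Ashcroft Bridge becomes $1,978,960.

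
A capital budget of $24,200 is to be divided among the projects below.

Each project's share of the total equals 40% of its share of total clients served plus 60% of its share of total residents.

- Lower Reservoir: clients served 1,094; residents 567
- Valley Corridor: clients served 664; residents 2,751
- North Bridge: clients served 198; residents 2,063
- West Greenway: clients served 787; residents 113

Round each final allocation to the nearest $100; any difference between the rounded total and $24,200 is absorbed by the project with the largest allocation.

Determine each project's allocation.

Lower Reservoir: $5,400 | Valley Corridor: $9,500 | North Bridge: $6,200 | West Greenway: $3,100

Clients served total 2,743; residents total 5,494.
Combined weights (40% clients served + 60% residents): Lower Reservoir 0.2215; Valley Corridor 0.3973; North Bridge 0.2542; West Greenway 0.1271.
Proportional shares: Lower Reservoir 5,359.22; Valley Corridor 9,613.82; North Bridge 6,151.01; West Greenway 3,075.96.
At nearest $100: Lower Reservoir $5,400; Valley Corridor $9,600; North Bridge $6,200; West Greenway $3,100. Sum = $24,300.
Difference $24,200 − $24,300 = −$100 applied to largest allocation (Valley Corridor): Valley Corridor becomes $9,500.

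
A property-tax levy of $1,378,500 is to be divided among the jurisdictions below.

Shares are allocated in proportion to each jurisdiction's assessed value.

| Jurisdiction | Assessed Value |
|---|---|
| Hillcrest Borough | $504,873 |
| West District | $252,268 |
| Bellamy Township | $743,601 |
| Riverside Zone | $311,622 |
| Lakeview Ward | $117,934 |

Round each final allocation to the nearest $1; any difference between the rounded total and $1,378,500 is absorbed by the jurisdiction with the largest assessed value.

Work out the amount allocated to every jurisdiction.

Hillcrest Borough: $360,549 | West District: $180,154 | Bellamy Township: $531,035 | Riverside Zone: $222,541 | Lakeview Ward: $84,221

Combined assessed value = 504,873 + 252,268 + 743,601 + 311,622 + 117,934 = 1,930,298.
Raw shares: Hillcrest Borough 360,549.22; West District 180,154.28; Bellamy Township 531,034.06; Riverside Zone 222,541.25; Lakeview Ward 84,221.20.
At nearest $1: Hillcrest Borough $360,549; West District $180,154; Bellamy Township $531,034; Riverside Zone $222,541; Lakeview Ward $84,221. Sum = $1,378,499.
Difference $1,378,500 − $1,378,499 = +$1 applied to largest assessed value (Bellamy Township): Bellamy Township becomes $531,035.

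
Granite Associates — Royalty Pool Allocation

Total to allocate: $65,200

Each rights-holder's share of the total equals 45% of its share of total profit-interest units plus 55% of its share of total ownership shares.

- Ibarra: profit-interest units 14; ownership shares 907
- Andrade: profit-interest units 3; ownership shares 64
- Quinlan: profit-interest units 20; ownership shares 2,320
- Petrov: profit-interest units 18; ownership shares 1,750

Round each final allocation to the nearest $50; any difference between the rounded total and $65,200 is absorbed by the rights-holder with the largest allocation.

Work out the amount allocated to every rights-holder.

Profit-interest units total 55; ownership shares total 5,041.
Combined weights (45% profit-interest units + 55% ownership shares): Ibarra 0.2135; Andrade 0.0315; Quinlan 0.4168; Petrov 0.3382.
Pro-rata amounts: Ibarra 13,920.46; Andrade 2,055.64; Quinlan 27,172.80; Petrov 22,051.10.
At nearest $50: Ibarra $13,900; Andrade $2,050; Quinlan $27,150; Petrov $22,050. Sum = $65,150.
Difference $65,200 − $65,150 = +$50 applied to largest allocation (Quinlan): Quinlan becomes $27,200.

Ibarra: $13,900 | Andrade: $2,050 | Quinlan: $27,200 | Petrov: $22,050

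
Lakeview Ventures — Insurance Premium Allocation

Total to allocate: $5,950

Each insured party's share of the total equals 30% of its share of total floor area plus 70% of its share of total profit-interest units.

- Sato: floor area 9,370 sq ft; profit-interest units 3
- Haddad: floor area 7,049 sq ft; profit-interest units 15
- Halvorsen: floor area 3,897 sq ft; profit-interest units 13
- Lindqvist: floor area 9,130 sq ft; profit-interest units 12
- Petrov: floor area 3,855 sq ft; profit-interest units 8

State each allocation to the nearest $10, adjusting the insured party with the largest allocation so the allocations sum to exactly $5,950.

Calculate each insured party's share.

Totals — floor area 33,301, profit-interest units 51.
Blended shares (30% floor area + 70% profit-interest units): Sato 0.1256; Haddad 0.2694; Halvorsen 0.2135; Lindqvist 0.2470; Petrov 0.1445.
Proportional shares: Sato 747.25; Haddad 1,602.84; Halvorsen 1,270.55; Lindqvist 1,469.39; Petrov 859.97.
After rounding ($10): Sato $750; Haddad $1,600; Halvorsen $1,270; Lindqvist $1,470; Petrov $860. Sum = $5,950.
Rounded total matches; no reconciliation needed.

Sato: $750 | Haddad: $1,600 | Halvorsen: $1,270 | Lindqvist: $1,470 | Petrov: $860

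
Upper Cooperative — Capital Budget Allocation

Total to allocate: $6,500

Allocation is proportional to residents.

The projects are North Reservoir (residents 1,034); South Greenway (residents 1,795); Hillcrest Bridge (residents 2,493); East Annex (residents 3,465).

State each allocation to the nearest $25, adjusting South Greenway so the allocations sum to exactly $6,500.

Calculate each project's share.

North Reservoir: $775 | South Greenway: $1,300 | Hillcrest Bridge: $1,850 | East Annex: $2,575

Sum of residents: 8,787.
Pro-rata amounts: North Reservoir 1,034/8,787 × $6,500 = 764.88; South Greenway 1,795/8,787 × $6,500 = 1,327.81; Hillcrest Bridge 2,493/8,787 × $6,500 = 1,844.14; East Annex 3,465/8,787 × $6,500 = 2,563.16.
After rounding ($25): North Reservoir $775; South Greenway $1,325; Hillcrest Bridge $1,850; East Annex $2,575. Sum = $6,525.
Difference $6,500 − $6,525 = −$25 applied to South Greenway: South Greenway becomes $1,300.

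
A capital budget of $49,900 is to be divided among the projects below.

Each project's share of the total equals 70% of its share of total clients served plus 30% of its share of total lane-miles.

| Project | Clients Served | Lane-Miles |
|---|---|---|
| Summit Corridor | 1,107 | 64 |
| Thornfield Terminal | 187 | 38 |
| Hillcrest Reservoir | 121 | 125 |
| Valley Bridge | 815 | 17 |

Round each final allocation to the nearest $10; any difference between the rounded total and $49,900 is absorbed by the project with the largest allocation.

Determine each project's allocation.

Clients served total 2,230; lane-miles total 244.
Composite weights (70% clients served + 30% lane-miles): Summit Corridor 0.4262; Thornfield Terminal 0.1054; Hillcrest Reservoir 0.1917; Valley Bridge 0.2767.
Raw shares: Summit Corridor 21,266.25; Thornfield Terminal 5,260.50; Hillcrest Reservoir 9,564.36; Valley Bridge 13,808.89.
Rounded to nearest $10: Summit Corridor $21,270; Thornfield Terminal $5,260; Hillcrest Reservoir $9,560; Valley Bridge $13,810. Sum = $49,900.
Sum already equals the total — no adjustment.

Summit Corridor: $21,270; Thornfield Terminal: $5,260; Hillcrest Reservoir: $9,560; Valley Bridge: $13,810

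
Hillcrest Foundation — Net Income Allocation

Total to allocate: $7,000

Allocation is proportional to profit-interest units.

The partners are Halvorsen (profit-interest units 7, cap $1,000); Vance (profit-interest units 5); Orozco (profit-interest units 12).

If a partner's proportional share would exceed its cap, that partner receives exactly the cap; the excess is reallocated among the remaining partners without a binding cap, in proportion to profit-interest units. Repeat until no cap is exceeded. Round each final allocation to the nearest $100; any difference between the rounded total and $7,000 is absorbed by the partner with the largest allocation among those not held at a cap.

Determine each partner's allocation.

Halvorsen: $1,000 · Vance: $1,800 · Orozco: $4,200

Profit-interest units total: 24.
Proportional shares (ignoring caps): Halvorsen 2,041.67; Vance 1,458.33; Orozco 3,500.00.
Cap binds for Halvorsen ($1,000); remaining pool $6,000 reallocated over remaining profit-interest units 17.
Redistributed shares: Vance 1,764.71 → $1,800; Orozco 4,235.29 → $4,200.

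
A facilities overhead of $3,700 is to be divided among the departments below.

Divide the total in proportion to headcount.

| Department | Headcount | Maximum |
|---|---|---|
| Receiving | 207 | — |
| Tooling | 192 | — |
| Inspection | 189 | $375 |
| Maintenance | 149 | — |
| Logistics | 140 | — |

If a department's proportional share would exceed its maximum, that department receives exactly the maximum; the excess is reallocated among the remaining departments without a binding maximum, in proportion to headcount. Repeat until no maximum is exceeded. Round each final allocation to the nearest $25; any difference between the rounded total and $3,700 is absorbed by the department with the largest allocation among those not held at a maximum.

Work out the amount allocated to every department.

Receiving: $1,000 | Tooling: $925 | Inspection: $375 | Maintenance: $725 | Logistics: $675

Total headcount = 877.
Proportional shares (ignoring caps): Receiving 873.32; Tooling 810.03; Inspection 797.38; Maintenance 628.62; Logistics 590.65.
Cap binds for Inspection ($375); remaining pool $3,325 reallocated over remaining headcount 688.
Shares after redistribution: Receiving 1,000.40 → $1,000; Tooling 927.91 → $925; Maintenance 720.09 → $725; Logistics 676.60 → $675.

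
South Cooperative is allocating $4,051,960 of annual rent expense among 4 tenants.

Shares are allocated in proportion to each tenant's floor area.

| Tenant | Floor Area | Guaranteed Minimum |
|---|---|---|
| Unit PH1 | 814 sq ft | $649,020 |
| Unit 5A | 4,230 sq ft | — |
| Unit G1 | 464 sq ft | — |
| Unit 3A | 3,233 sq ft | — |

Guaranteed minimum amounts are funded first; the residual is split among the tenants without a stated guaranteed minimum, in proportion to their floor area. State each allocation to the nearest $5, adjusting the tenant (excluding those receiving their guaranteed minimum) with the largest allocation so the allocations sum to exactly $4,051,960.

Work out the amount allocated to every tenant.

Guaranteed amounts: Unit PH1 $649,020. Remaining pool $3,402,940.
Remaining pool split over remaining floor area 7,927: Unit 5A 1,815,874.38 → $1,815,875; Unit G1 199,188.11 → $199,190; Unit 3A 1,387,877.51 → $1,387,880.
Rounding difference −$5 applied to Unit 5A → $1,815,870.

Unit PH1: $649,020; Unit 5A: $1,815,870; Unit G1: $199,190; Unit 3A: $1,387,880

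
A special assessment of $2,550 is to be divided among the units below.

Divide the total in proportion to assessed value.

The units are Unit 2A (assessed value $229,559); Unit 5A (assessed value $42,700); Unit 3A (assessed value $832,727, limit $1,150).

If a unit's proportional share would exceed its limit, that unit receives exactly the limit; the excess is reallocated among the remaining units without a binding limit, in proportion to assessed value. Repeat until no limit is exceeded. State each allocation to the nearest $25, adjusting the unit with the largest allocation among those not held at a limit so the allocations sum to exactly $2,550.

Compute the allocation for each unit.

Unit 2A: $1,175 · Unit 5A: $225 · Unit 3A: $1,150

Total assessed value = 1,104,986.
Pro-rata shares before constraints: Unit 2A 529.76; Unit 5A 98.54; Unit 3A 1,921.70.
Cap binds for Unit 3A ($1,150); remaining pool $1,400 reallocated over remaining assessed value 272,259.
Redistributed shares: Unit 2A 1,180.43 → $1,175; Unit 5A 219.57 → $225.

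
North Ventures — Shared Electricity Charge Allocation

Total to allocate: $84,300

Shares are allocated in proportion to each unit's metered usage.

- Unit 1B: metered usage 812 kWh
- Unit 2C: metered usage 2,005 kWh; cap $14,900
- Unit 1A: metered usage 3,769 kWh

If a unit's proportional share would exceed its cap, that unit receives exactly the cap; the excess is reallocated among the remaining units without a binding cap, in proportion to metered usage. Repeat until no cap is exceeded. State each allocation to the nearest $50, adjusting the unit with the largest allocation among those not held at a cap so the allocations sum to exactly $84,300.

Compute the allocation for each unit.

Unit 1B: $12,300 | Unit 2C: $14,900 | Unit 1A: $57,100

Sum of metered usage: 6,586.
Unconstrained shares: Unit 1B 10,393.50; Unit 2C 25,663.76; Unit 1A 48,242.74.
Capped: Unit 2C ($14,900); remaining pool $69,400 reallocated over remaining metered usage 4,581.
Remaining shares: Unit 1B 12,301.42 → $12,300; Unit 1A 57,098.58 → $57,100.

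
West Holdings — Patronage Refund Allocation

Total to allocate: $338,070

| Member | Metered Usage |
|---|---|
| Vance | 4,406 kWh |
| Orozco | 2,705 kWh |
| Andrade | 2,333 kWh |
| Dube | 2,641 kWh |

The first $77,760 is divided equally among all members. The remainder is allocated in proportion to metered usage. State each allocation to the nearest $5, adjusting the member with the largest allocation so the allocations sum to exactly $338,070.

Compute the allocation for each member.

Vance: $114,345; Orozco: $77,705; Andrade: $69,695; Dube: $76,325

Equal tier: $77,760 ÷ 4 = $19,440 apiece.
Remainder $260,310 by metered usage (total 12,085): Vance 94,904.91 → $94,905; Orozco 58,265.50 → $58,265; Andrade 50,252.65 → $50,255; Dube 56,886.94 → $56,885.
Totals: Vance $19,440 + $94,905 = $114,345; Orozco $19,440 + $58,265 = $77,705; Andrade $19,440 + $50,255 = $69,695; Dube $19,440 + $56,885 = $76,325.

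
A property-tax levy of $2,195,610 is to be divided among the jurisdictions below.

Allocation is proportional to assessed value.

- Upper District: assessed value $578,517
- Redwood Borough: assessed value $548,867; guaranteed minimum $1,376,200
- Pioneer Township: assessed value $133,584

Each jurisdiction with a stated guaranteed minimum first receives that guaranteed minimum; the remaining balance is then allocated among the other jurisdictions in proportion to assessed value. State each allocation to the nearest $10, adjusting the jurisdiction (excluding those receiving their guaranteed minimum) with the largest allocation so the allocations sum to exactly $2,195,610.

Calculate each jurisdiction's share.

Guaranteed amounts: Redwood Borough $1,376,200. Residual $819,410.
Residual split over remaining assessed value 712,101: Upper District 665,695.76 → $665,700; Pioneer Township 153,714.24 → $153,710.

Upper District: $665,700; Redwood Borough: $1,376,200; Pioneer Township: $153,710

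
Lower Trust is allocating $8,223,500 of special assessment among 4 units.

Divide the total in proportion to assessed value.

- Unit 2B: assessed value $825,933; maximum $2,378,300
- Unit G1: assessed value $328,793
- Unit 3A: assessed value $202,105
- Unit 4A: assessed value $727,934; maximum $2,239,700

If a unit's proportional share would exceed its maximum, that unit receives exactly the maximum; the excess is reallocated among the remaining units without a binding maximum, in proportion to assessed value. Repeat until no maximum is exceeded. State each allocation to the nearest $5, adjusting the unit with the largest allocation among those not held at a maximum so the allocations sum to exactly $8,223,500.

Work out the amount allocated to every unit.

Unit 2B: $2,378,300; Unit G1: $2,232,940; Unit 3A: $1,372,560; Unit 4A: $2,239,700

Total assessed value = 2,084,765.
Pro-rata shares before constraints: Unit 2B 3,257,949.95; Unit G1 1,296,946.77; Unit 3A 797,217.18; Unit 4A 2,871,386.10.
Cap binds for Unit 2B ($2,378,300), Unit 4A ($2,239,700); residual $3,605,500 reallocated over remaining assessed value 530,898.
Shares after redistribution: Unit G1 2,232,939.59 → $2,232,940; Unit 3A 1,372,560.41 → $1,372,560.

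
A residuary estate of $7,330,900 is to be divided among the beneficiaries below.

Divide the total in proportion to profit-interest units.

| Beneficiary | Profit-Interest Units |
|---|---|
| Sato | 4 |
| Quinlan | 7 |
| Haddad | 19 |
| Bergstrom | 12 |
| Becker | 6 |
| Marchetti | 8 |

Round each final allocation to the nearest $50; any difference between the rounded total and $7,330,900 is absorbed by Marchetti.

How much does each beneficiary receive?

Sato: $523,650 | Quinlan: $916,350 | Haddad: $2,487,250 | Bergstrom: $1,570,900 | Becker: $785,450 | Marchetti: $1,047,300

Total profit-interest units = 56.
Unrounded shares: Sato 4/56 × $7,330,900 = 523,635.71; Quinlan 7/56 × $7,330,900 = 916,362.50; Haddad 19/56 × $7,330,900 = 2,487,269.64; Bergstrom 12/56 × $7,330,900 = 1,570,907.14; Becker 6/56 × $7,330,900 = 785,453.57; Marchetti 8/56 × $7,330,900 = 1,047,271.43.
Rounded to nearest $50: Sato $523,650; Quinlan $916,350; Haddad $2,487,250; Bergstrom $1,570,900; Becker $785,450; Marchetti $1,047,250. Sum = $7,330,850.
Difference $7,330,900 − $7,330,850 = +$50 applied to Marchetti: Marchetti becomes $1,047,300.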